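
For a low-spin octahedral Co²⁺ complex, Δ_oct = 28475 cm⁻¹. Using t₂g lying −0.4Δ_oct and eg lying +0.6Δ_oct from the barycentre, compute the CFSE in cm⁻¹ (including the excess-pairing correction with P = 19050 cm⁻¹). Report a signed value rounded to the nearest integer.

Co is in group 9, so Co²⁺ is d⁷ (9 − 2 = 7).
Configuration: t₂g⁶ eg¹.
Orbital CFSE = 6(-0.4) + 1(0.6) = -1.8Δ_oct = -1.8 × 28475 = -51255 cm⁻¹.
Relative to high-spin t₂g⁵ eg² (2 paired), the low-spin configuration has 1 additional pair, contributing +1 × 19050 = +19050 cm⁻¹.
Overall CFSE = -51255 + 19050 = -32205 cm⁻¹.

-32205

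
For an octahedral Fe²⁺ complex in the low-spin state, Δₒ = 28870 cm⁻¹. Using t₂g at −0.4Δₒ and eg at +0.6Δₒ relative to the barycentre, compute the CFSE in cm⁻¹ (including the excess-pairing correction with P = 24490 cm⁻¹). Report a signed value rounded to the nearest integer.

Group 8 minus oxidation state +2 gives a d⁶ configuration for Fe²⁺.
Electron filling gives t₂g⁶ eg⁰.
The orbital stabilization is -2.4Δₒ = -2.4 × 28870 = -69288 cm⁻¹.
Relative to high-spin t₂g⁴ eg² (1 paired), the low-spin configuration has 2 additional pairs, contributing +2 × 24490 = +48980 cm⁻¹.
Overall CFSE = -69288 + 48980 = -20308 cm⁻¹.

-20308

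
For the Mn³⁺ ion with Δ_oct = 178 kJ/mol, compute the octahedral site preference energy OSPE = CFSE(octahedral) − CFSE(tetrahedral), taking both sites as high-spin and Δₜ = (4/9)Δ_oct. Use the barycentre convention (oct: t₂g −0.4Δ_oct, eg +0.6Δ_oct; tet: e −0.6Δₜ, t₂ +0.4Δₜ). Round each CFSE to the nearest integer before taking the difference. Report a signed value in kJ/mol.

-75

Mn is in group 7, so Mn³⁺ is d⁴ (7 − 3 = 4).
In an octahedral site d⁴ (HS) is t2g^3 e_g^1, giving CFSE(oct) = -0.6Δ_oct = -107 kJ/mol.
In a tetrahedral site the filling is e^2 t2^2: CFSE(tet) = -0.4Δₜ = -0.4 × (4/9)(178) = -32 kJ/mol.
OSPE = CFSE(oct) − CFSE(tet) = -107 − (-32) = -75 kJ/mol.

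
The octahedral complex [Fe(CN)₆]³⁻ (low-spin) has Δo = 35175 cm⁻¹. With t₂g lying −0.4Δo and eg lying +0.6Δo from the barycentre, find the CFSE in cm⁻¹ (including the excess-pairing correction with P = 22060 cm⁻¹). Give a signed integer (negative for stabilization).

Each CN⁻ contributes -1; 6 × (-1) = -6. With overall charge -3, Fe is in the +3 oxidation state.
Fe³⁺: group 8, so d-count = 8 − 3 = 5.
Electron filling gives t₂g⁵ eg⁰.
Orbital CFSE = 5(-0.4) + 0(0.6) = -2.0Δo = -2.0 × 35175 = -70350 cm⁻¹.
High-spin d⁵ would be t₂g³ eg² with 0 pairs; low-spin has 2, so 2 excess pairs cost +2P = +44120 cm⁻¹.
Overall CFSE = -70350 + 44120 = -26230 cm⁻¹.

-26230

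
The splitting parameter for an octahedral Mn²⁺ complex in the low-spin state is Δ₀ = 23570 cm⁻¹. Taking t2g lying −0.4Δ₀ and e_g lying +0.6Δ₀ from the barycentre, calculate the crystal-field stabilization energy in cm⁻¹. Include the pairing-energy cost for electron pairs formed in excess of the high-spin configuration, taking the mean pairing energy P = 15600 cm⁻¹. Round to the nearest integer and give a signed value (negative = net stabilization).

-15940

Group 7 minus oxidation state +2 gives a d⁵ configuration for Mn²⁺.
The d⁵ electrons fill as t2g^5 e_g^0.
The orbital stabilization is -2.0Δ₀ = -2.0 × 23570 = -47140 cm⁻¹.
Relative to high-spin t2g^3 e_g^2 (0 paired), the low-spin configuration has 2 additional pairs, contributing +2 × 15600 = +31200 cm⁻¹.
Overall CFSE = -47140 + 31200 = -15940 cm⁻¹.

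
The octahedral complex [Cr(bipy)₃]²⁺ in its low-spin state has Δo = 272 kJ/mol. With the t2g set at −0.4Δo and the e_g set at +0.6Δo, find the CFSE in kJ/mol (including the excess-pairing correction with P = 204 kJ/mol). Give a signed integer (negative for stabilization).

bipy is neutral, so the +2 overall charge sits on Cr: oxidation state +2.
Group 6 minus oxidation state +2 gives a d⁴ configuration for Cr²⁺.
Electron filling gives t2g^4 e_g^0.
CFSE(orbital) = 4×(-0.4Δo) + 0×(0.6Δo) = -1.6Δo; with Δo = 272 kJ/mol that is -435 kJ/mol.
Pairing penalty: 1 pair vs 0 in the high-spin reference → 1 extra × P = 204 kJ/mol.
Combining: -435 + 204 = -231 kJ/mol.

-231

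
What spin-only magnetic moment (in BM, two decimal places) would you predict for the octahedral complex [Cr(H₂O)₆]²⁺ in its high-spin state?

4.90 BM

H₂O is neutral, so the +2 overall charge sits on Cr: oxidation state +2.
Group 6 minus oxidation state +2 gives a d⁴ configuration for Cr²⁺.
Configuration: t2g^3 e_g^1 → 4 unpaired electrons.
μ(spin-only) = √[4(4+2)] = √24 ≈ 4.90 BM.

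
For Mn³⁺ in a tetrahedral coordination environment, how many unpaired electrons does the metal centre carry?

Mn³⁺: group 7, so d-count = 7 − 3 = 4.
Tetrahedral splitting is small, so the complex is high-spin.
Configuration: e^2 t2^2, giving 4 unpaired electrons.

4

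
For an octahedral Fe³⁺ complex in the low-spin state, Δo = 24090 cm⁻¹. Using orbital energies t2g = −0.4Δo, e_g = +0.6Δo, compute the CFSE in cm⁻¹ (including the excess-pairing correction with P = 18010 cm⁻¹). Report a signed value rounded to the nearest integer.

Fe is in group 8, so Fe³⁺ is d⁵ (8 − 3 = 5).
Electron filling gives t2g^5 e_g^0.
Orbital CFSE = 5(-0.4) + 0(0.6) = -2.0Δo = -2.0 × 24090 = -48180 cm⁻¹.
High-spin d⁵ would be t2g^3 e_g^2 with 0 pairs; low-spin has 2, so 2 excess pairs cost +2P = +36020 cm⁻¹.
Net CFSE = -48180 + 36020 = -12160 cm⁻¹.

-12160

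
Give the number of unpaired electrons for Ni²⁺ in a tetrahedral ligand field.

2

Group 10 minus oxidation state +2 gives a d⁸ configuration for Ni²⁺.
Tetrahedral splitting is small, so the complex is high-spin.
Configuration: e^4 t2^4, giving 2 unpaired electrons.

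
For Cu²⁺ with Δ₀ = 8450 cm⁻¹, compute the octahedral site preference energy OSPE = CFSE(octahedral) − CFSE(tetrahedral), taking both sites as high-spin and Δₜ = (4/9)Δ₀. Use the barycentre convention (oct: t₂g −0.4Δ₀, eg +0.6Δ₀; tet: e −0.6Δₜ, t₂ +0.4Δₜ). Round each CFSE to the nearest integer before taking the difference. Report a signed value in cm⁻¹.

Group 11 minus oxidation state +2 gives a d⁹ configuration for Cu²⁺.
Octahedral (high-spin): t₂g⁶ eg³, CFSE = 6(−0.4) + 3(+0.6) = -0.6Δ₀ = -0.6 × 8450 = -5070 cm⁻¹.
In a tetrahedral site the filling is e⁴ t₂⁵: CFSE(tet) = -0.4Δₜ = -0.4 × (4/9)(8450) = -1502 cm⁻¹.
OSPE = -5070 − (-1502) = -3568 cm⁻¹.

-3568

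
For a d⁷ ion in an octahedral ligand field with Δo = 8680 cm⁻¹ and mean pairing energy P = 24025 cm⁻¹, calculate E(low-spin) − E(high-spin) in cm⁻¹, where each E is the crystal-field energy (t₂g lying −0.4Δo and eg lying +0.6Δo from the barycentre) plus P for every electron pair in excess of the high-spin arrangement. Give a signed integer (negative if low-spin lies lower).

High-spin d⁷ fills as t₂g⁵ eg² with CFSE 5(−0.4) + 2(+0.6) = -0.8Δo = -6944 cm⁻¹.
Low-spin t₂g⁶ eg¹ gives -1.8Δo = -15624 cm⁻¹, but forming 1 extra pair costs 1P = 24025 cm⁻¹, so E(LS) = -15624 + 24025 = 8401 cm⁻¹.
E(LS) − E(HS) = 8401 − (-6944) = 15345 cm⁻¹.

15345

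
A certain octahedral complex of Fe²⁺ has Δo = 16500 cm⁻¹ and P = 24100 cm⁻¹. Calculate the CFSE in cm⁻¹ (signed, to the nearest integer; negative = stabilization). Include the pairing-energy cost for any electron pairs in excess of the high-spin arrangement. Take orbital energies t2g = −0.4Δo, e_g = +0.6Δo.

-6600

Group 8 minus oxidation state +2 gives a d⁶ configuration for Fe²⁺.
Here Δo < P (16500 < 24100), so the high-spin state is favoured.
Configuration: t2g^4 e_g^2.
Orbital CFSE = -0.4Δo = -0.4 × 16500 = -6600 cm⁻¹.
High-spin has no excess pairs, so no pairing correction applies.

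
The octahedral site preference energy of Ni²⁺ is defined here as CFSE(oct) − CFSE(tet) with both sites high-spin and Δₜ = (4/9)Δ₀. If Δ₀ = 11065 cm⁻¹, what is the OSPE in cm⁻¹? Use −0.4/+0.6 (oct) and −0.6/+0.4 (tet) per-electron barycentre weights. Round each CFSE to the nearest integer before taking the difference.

-9344

Group 10 minus oxidation state +2 gives a d⁸ configuration for Ni²⁺.
In an octahedral site d⁸ (HS) is t2g^6 e_g^2, giving CFSE(oct) = -1.2Δ₀ = -13278 cm⁻¹.
Tetrahedral e^4 t2^4 gives -0.8Δₜ = -0.8 × (4/9) × 11065 = -3934 cm⁻¹.
OSPE = -13278 − (-3934) = -9344 cm⁻¹.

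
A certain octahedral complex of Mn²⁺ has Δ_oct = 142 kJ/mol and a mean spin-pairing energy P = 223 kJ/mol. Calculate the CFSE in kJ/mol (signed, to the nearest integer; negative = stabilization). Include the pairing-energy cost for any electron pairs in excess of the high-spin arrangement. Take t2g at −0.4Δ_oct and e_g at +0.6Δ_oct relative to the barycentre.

Mn²⁺: group 7, so d-count = 7 − 2 = 5.
Here Δ_oct < P (142 < 223), so the high-spin state is favoured.
That gives t2g^3 e_g^2.
Orbital CFSE = 0.0Δ_oct = 0.0 × 142 = 0 kJ/mol.
High-spin has no excess pairs, so no pairing correction applies.

0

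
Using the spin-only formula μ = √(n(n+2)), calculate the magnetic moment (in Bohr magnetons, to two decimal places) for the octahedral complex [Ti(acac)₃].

1.73 Bohr magnetons

Each acac⁻ contributes -1; 3 × (-1) = -3. With overall charge +0, Ti is in the +3 oxidation state.
Ti sits in group 4; removing 3 electrons leaves Ti³⁺ with 4 − 3 = 1 d electrons.
Configuration: t₂g¹ eg⁰ → 1 unpaired electron.
μ(spin-only) = √[1(1+2)] = √3 ≈ 1.73 Bohr magnetons.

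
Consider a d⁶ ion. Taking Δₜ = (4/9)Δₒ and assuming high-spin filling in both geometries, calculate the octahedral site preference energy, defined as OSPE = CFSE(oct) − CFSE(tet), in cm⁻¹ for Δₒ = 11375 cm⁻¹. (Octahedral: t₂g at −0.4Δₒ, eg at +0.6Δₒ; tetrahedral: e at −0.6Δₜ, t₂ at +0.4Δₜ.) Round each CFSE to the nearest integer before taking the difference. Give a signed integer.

In an octahedral site d⁶ (HS) is t₂g⁴ eg², giving CFSE(oct) = -0.4Δₒ = -4550 cm⁻¹.
In a tetrahedral site the filling is e³ t₂³: CFSE(tet) = -0.6Δₜ = -0.6 × (4/9)(11375) = -3033 cm⁻¹.
OSPE = -4550 − (-3033) = -1517 cm⁻¹.

-1517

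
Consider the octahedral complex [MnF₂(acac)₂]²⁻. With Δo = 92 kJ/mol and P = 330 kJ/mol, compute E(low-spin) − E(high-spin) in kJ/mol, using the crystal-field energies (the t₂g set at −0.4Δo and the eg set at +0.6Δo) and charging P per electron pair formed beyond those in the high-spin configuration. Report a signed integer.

476

Ligand charges: 2×(-1) from F⁻ and 2×(-1) from acac⁻ sum to -4; with overall charge -2, Mn is +2.
Mn sits in group 7; removing 2 electrons leaves Mn²⁺ with 7 − 2 = 5 d electrons.
High-spin d⁵ fills as t₂g³ eg² with CFSE 3(−0.4) + 2(+0.6) = 0.0Δo = 0 kJ/mol.
Low-spin: t₂g⁵ eg⁰, orbital CFSE = -2.0Δo = -184 kJ/mol; plus 2 excess pairs × P = +660 kJ/mol; total 476 kJ/mol.
E(LS) − E(HS) = 476 − (0) = 476 kJ/mol.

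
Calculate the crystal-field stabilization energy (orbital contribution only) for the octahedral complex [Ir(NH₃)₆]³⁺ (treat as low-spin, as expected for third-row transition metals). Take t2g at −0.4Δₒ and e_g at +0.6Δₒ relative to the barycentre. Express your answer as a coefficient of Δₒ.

NH₃ is neutral, so the +3 overall charge sits on Ir: oxidation state +3.
Ir sits in group 9; removing 3 electrons leaves Ir³⁺ with 9 − 3 = 6 d electrons.
Configuration: t2g^6 e_g^0.
CFSE = 6(-0.4Δₒ) + 0(0.6Δₒ) = -2.4Δₒ + 0.0Δₒ = -2.4Δₒ.

-2.4 Δₒ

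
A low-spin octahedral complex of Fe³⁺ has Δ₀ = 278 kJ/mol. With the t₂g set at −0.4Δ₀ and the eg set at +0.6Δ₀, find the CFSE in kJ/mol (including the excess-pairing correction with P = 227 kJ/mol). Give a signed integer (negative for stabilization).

Fe is in group 8, so Fe³⁺ is d⁵ (8 − 3 = 5).
Electron filling gives t₂g⁵ eg⁰.
The orbital stabilization is -2.0Δ₀ = -2.0 × 278 = -556 kJ/mol.
Pairing penalty: 2 pairs vs 0 in the high-spin reference → 2 extra × P = 454 kJ/mol.
Combining: -556 + 454 = -102 kJ/mol.

-102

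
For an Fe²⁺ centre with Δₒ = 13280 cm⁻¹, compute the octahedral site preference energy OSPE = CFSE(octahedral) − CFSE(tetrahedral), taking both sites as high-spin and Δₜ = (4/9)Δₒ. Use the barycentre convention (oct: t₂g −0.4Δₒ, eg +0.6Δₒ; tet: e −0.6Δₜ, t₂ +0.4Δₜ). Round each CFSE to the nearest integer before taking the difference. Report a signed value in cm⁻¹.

Fe is in group 8, so Fe²⁺ is d⁶ (8 − 2 = 6).
Octahedral high-spin t2g^4 e_g^2: CFSE = -0.4 × 13280 = -5312 cm⁻¹.
In a tetrahedral site the filling is e^3 t2^3: CFSE(tet) = -0.6Δₜ = -0.6 × (4/9)(13280) = -3541 cm⁻¹.
OSPE = CFSE(oct) − CFSE(tet) = -5312 − (-3541) = -1771 cm⁻¹.

-1771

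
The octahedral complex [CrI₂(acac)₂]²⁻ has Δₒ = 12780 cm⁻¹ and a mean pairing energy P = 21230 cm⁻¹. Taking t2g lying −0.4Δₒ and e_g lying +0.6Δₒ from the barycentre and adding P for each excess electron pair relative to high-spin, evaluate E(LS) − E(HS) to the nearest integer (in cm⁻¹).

8450

Ligand charges: 2×(-1) from I⁻ and 2×(-1) from acac⁻ sum to -4; with overall charge -2, Cr is +2.
Cr²⁺: group 6, so d-count = 6 − 2 = 4.
High-spin d⁴ fills as t2g^3 e_g^1 with CFSE 3(−0.4) + 1(+0.6) = -0.6Δₒ = -7668 cm⁻¹.
Low-spin: t2g^4 e_g^0, orbital CFSE = -1.6Δₒ = -20448 cm⁻¹; plus 1 excess pair × P = +21230 cm⁻¹; total 782 cm⁻¹.
E(LS) − E(HS) = 782 − (-7668) = 8450 cm⁻¹.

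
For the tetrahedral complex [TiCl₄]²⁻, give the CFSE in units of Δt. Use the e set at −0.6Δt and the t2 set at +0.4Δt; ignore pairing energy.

Each Cl⁻ contributes -1; 4 × (-1) = -4. With overall charge -2, Ti is in the +2 oxidation state.
Ti²⁺: group 4, so d-count = 4 − 2 = 2.
Tetrahedral fields are weak (Δₜ ≈ 4/9 Δₒ), so electrons fill high-spin.
Configuration: e^2 t2^0.
CFSE = 2(-0.6Δt) + 0(0.4Δt) = -1.2Δt + 0.0Δt = -1.2Δt.

-1.2 Δt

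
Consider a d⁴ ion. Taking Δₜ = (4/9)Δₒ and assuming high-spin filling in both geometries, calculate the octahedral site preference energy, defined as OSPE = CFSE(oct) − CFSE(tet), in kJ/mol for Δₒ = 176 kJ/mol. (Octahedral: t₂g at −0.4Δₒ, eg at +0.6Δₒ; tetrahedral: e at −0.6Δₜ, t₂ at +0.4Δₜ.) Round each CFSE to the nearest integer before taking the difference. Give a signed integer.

-75

In an octahedral site d⁴ (HS) is t2g^3 e_g^1, giving CFSE(oct) = -0.6Δₒ = -106 kJ/mol.
In a tetrahedral site the filling is e^2 t2^2: CFSE(tet) = -0.4Δₜ = -0.4 × (4/9)(176) = -31 kJ/mol.
OSPE = -106 − (-31) = -75 kJ/mol.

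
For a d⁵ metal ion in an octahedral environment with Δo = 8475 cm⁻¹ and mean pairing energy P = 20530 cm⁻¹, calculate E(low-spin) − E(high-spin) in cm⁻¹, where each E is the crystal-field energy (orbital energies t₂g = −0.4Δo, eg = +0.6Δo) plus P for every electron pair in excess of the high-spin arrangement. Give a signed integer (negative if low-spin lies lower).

In the high-spin limit (t₂g³ eg²) the orbital term is 0.0Δo = 0 cm⁻¹, with no excess pairing.
Low-spin: t₂g⁵ eg⁰, orbital CFSE = -2.0Δo = -16950 cm⁻¹; plus 2 excess pairs × P = +41060 cm⁻¹; total 24110 cm⁻¹.
The difference is 24110 − (0) = 24110 cm⁻¹, so high-spin lies lower.

24110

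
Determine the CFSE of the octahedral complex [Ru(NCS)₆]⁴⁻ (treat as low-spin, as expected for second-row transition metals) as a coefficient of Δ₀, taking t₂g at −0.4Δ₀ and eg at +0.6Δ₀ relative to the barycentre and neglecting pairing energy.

Each NCS⁻ contributes -1; 6 × (-1) = -6. With overall charge -4, Ru is in the +2 oxidation state.
Group 8 minus oxidation state +2 gives a d⁶ configuration for Ru²⁺.
Configuration: t₂g⁶ eg⁰.
CFSE = 6(-0.4Δ₀) + 0(0.6Δ₀) = -2.4Δ₀ + 0.0Δ₀ = -2.4Δ₀.

-2.4 Δ₀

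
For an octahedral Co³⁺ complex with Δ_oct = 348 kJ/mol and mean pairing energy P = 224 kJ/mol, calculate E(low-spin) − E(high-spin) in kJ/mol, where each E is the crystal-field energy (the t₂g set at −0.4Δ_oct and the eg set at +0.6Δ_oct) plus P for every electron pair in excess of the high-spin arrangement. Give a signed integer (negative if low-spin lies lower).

Co³⁺: group 9, so d-count = 9 − 3 = 6.
High-spin: t₂g⁴ eg², CFSE = -0.4Δ_oct = -139 kJ/mol.
Low-spin: t₂g⁶ eg⁰, orbital CFSE = -2.4Δ_oct = -835 kJ/mol; plus 2 excess pairs × P = +448 kJ/mol; total -387 kJ/mol.
E(LS) − E(HS) = -387 − (-139) = -248 kJ/mol.

-248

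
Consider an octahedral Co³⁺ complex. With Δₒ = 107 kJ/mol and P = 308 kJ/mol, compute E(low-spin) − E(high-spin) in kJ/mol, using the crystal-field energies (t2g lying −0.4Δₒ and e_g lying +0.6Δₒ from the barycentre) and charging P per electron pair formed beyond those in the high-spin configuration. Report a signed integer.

402

Group 9 minus oxidation state +3 gives a d⁶ configuration for Co³⁺.
In the high-spin limit (t2g^4 e_g^2) the orbital term is -0.4Δₒ = -43 kJ/mol, with no excess pairing.
Low-spin t2g^6 e_g^0 gives -2.4Δₒ = -257 kJ/mol, but forming 2 extra pairs costs 2P = 616 kJ/mol, so E(LS) = -257 + 616 = 359 kJ/mol.
Thus E(LS) − E(HS) = 402 kJ/mol.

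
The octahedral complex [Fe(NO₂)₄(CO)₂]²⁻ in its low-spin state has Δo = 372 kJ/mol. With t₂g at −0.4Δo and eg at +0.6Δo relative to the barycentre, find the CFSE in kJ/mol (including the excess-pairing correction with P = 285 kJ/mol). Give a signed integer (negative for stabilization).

Ligand charges: 4×(-1) from NO₂⁻ and 2×(+0) from CO sum to -4; with overall charge -2, Fe is +2.
Fe is in group 8, so Fe²⁺ is d⁶ (8 − 2 = 6).
The d⁶ electrons fill as t₂g⁶ eg⁰.
CFSE(orbital) = 6×(-0.4Δo) + 0×(0.6Δo) = -2.4Δo; with Δo = 372 kJ/mol that is -893 kJ/mol.
High-spin d⁶ would be t₂g⁴ eg² with 1 pair; low-spin has 3, so 2 excess pairs cost +2P = +570 kJ/mol.
Overall CFSE = -893 + 570 = -323 kJ/mol.

-323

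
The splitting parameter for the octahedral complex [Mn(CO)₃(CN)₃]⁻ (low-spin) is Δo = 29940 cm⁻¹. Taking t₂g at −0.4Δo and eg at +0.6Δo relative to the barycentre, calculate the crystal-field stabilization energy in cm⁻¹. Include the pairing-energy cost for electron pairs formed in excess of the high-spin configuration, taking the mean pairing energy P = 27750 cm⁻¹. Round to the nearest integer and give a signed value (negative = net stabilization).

-4380

Ligand charges: 3×(+0) from CO and 3×(-1) from CN⁻ sum to -3; with overall charge -1, Mn is +2.
Mn²⁺: group 7, so d-count = 7 − 2 = 5.
Electron filling gives t₂g⁵ eg⁰.
Orbital CFSE = 5(-0.4) + 0(0.6) = -2.0Δo = -2.0 × 29940 = -59880 cm⁻¹.
Pairing penalty: 2 pairs vs 0 in the high-spin reference → 2 extra × P = 55500 cm⁻¹.
Overall CFSE = -59880 + 55500 = -4380 cm⁻¹.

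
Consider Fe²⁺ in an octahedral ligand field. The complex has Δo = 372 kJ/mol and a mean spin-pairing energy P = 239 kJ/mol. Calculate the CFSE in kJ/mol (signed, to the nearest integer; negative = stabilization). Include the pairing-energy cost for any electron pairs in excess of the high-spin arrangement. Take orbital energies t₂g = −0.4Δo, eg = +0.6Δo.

Group 8 minus oxidation state +2 gives a d⁶ configuration for Fe²⁺.
With Δo > P the complex is low-spin.
Configuration: t₂g⁶ eg⁰.
Orbital CFSE = -2.4Δo = -2.4 × 372 = -893 kJ/mol.
Excess pairs vs high-spin: 3 − 1 = 2; pairing cost = +478 kJ/mol.
Net CFSE = -893 + 478 = -415 kJ/mol.

-415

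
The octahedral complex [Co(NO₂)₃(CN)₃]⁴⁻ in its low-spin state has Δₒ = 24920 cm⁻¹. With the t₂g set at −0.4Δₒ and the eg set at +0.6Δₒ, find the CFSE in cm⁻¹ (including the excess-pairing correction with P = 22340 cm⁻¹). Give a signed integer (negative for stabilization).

Ligand charges: 3×(-1) from NO₂⁻ and 3×(-1) from CN⁻ sum to -6; with overall charge -4, Co is +2.
Co sits in group 9; removing 2 electrons leaves Co²⁺ with 9 − 2 = 7 d electrons.
The d⁷ electrons fill as t₂g⁶ eg¹.
The orbital stabilization is -1.8Δₒ = -1.8 × 24920 = -44856 cm⁻¹.
High-spin d⁷ would be t₂g⁵ eg² with 2 pairs; low-spin has 3, so 1 excess pair costs +1P = +22340 cm⁻¹.
Overall CFSE = -44856 + 22340 = -22516 cm⁻¹.

-22516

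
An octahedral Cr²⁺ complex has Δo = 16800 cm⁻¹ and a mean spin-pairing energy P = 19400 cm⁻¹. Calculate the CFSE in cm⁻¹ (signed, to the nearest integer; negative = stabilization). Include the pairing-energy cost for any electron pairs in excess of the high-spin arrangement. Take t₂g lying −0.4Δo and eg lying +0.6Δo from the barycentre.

-10080

Cr²⁺: group 6, so d-count = 6 − 2 = 4.
Here Δo < P (16800 < 19400), so the high-spin state is favoured.
That gives t₂g³ eg¹.
Orbital CFSE = -0.6Δo = -0.6 × 16800 = -10080 cm⁻¹.
High-spin has no excess pairs, so no pairing correction applies.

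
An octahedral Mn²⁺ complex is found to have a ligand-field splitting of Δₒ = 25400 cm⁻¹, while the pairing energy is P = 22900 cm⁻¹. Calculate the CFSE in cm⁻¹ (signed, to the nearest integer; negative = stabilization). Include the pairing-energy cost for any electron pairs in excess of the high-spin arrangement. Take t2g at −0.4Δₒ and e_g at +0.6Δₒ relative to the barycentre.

Group 7 minus oxidation state +2 gives a d⁵ configuration for Mn²⁺.
Δₒ > P, so pairing is preferred: the ground state is low-spin.
Filling d⁵ accordingly: t2g^5 e_g^0.
Orbital CFSE = -2.0Δₒ = -2.0 × 25400 = -50800 cm⁻¹.
Excess pairs vs high-spin: 2 − 0 = 2; pairing cost = +45800 cm⁻¹.
Net CFSE = -50800 + 45800 = -5000 cm⁻¹.

-5000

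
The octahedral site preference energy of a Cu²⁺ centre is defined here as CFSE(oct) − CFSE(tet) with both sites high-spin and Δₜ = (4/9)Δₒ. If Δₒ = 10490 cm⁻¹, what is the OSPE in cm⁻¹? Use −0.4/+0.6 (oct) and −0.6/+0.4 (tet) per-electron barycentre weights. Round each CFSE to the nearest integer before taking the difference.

Cu sits in group 11; removing 2 electrons leaves Cu²⁺ with 11 − 2 = 9 d electrons.
Octahedral (high-spin): t₂g⁶ eg³, CFSE = 6(−0.4) + 3(+0.6) = -0.6Δₒ = -0.6 × 10490 = -6294 cm⁻¹.
Tetrahedral: e⁴ t₂⁵, CFSE = 4(−0.6) + 5(+0.4) = -0.4Δₜ = -0.4 × (4/9) × 10490 = -1865 cm⁻¹.
OSPE = CFSE(oct) − CFSE(tet) = -6294 − (-1865) = -4429 cm⁻¹.

-4429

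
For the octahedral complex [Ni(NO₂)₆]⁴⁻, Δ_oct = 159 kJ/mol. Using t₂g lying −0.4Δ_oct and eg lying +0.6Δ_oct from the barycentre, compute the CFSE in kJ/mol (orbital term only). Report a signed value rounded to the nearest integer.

-191

Each NO₂⁻ contributes -1; 6 × (-1) = -6. With overall charge -4, Ni is in the +2 oxidation state.
Ni is in group 10, so Ni²⁺ is d⁸ (10 − 2 = 8).
The d⁸ electrons fill as t₂g⁶ eg².
The orbital stabilization is -1.2Δ_oct = -1.2 × 159 = -191 kJ/mol.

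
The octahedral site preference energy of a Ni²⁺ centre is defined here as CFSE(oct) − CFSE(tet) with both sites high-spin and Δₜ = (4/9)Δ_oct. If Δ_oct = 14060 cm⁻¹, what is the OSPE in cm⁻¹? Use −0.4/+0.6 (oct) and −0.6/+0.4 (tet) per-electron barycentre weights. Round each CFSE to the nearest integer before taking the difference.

-11873

Ni is in group 10, so Ni²⁺ is d⁸ (10 − 2 = 8).
Octahedral (high-spin): t2g^6 e_g^2, CFSE = 6(−0.4) + 2(+0.6) = -1.2Δ_oct = -1.2 × 14060 = -16872 cm⁻¹.
In a tetrahedral site the filling is e^4 t2^4: CFSE(tet) = -0.8Δₜ = -0.8 × (4/9)(14060) = -4999 cm⁻¹.
OSPE = CFSE(oct) − CFSE(tet) = -16872 − (-4999) = -11873 cm⁻¹.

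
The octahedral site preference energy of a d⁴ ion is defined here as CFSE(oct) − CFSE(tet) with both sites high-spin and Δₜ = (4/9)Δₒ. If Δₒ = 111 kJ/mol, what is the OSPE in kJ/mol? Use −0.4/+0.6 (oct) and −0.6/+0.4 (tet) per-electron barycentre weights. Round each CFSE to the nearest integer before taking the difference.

In an octahedral site d⁴ (HS) is t₂g³ eg¹, giving CFSE(oct) = -0.6Δₒ = -67 kJ/mol.
In a tetrahedral site the filling is e² t₂²: CFSE(tet) = -0.4Δₜ = -0.4 × (4/9)(111) = -20 kJ/mol.
Subtracting, OSPE = -67 − (-20) = -47 kJ/mol.

-47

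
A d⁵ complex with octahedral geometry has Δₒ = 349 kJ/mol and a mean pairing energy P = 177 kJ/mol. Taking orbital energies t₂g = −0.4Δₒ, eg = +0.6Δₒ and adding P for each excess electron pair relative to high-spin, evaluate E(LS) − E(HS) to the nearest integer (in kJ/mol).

In the high-spin limit (t₂g³ eg²) the orbital term is 0.0Δₒ = 0 kJ/mol, with no excess pairing.
Low-spin t₂g⁵ eg⁰ gives -2.0Δₒ = -698 kJ/mol, but forming 2 extra pairs costs 2P = 354 kJ/mol, so E(LS) = -698 + 354 = -344 kJ/mol.
Thus E(LS) − E(HS) = -344 kJ/mol.

-344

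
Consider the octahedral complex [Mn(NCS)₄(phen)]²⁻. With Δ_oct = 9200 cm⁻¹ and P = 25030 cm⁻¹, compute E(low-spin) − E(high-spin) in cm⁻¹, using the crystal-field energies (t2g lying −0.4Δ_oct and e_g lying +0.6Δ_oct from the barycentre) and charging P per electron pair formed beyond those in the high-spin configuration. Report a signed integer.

Ligand charges: 4×(-1) from NCS⁻ and 1×(+0) from phen sum to -4; with overall charge -2, Mn is +2.
Mn is in group 7, so Mn²⁺ is d⁵ (7 − 2 = 5).
In the high-spin limit (t2g^3 e_g^2) the orbital term is 0.0Δ_oct = 0 cm⁻¹, with no excess pairing.
For low-spin the configuration is t2g^5 e_g^0: orbital energy -2.0 × 9200 = -18400 cm⁻¹, and 2 additional pairs relative to high-spin add 50060 cm⁻¹, giving 31660 cm⁻¹.
E(LS) − E(HS) = 31660 − (0) = 31660 cm⁻¹.

31660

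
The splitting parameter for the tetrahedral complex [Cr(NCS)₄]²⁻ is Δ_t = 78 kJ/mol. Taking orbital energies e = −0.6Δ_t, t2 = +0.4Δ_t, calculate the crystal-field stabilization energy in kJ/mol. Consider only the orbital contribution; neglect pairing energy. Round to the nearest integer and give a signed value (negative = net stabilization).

Each NCS⁻ contributes -1; 4 × (-1) = -4. With overall charge -2, Cr is in the +2 oxidation state.
Cr sits in group 6; removing 2 electrons leaves Cr²⁺ with 6 − 2 = 4 d electrons.
Tetrahedral splitting is small, so the complex is high-spin.
The d⁴ electrons fill as e^2 t2^2.
The orbital stabilization is -0.4Δ_t = -0.4 × 78 = -31 kJ/mol.

-31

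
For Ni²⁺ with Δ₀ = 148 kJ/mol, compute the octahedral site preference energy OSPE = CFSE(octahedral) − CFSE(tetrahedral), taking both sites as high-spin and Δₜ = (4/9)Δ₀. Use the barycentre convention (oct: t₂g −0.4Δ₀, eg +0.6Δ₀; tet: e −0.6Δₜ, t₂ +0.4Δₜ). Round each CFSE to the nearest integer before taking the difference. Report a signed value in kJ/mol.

Group 10 minus oxidation state +2 gives a d⁸ configuration for Ni²⁺.
Octahedral (high-spin): t2g^6 e_g^2, CFSE = 6(−0.4) + 2(+0.6) = -1.2Δ₀ = -1.2 × 148 = -178 kJ/mol.
In a tetrahedral site the filling is e^4 t2^4: CFSE(tet) = -0.8Δₜ = -0.8 × (4/9)(148) = -53 kJ/mol.
OSPE = -178 − (-53) = -125 kJ/mol.

-125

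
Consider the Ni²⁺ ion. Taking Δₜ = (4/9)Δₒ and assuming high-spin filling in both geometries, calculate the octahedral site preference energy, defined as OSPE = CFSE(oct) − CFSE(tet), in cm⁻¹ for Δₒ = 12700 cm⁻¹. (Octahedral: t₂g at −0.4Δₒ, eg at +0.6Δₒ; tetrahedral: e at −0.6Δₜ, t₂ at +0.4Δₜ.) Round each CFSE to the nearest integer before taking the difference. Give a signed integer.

Ni sits in group 10; removing 2 electrons leaves Ni²⁺ with 10 − 2 = 8 d electrons.
Octahedral (high-spin): t2g^6 e_g^2, CFSE = 6(−0.4) + 2(+0.6) = -1.2Δₒ = -1.2 × 12700 = -15240 cm⁻¹.
In a tetrahedral site the filling is e^4 t2^4: CFSE(tet) = -0.8Δₜ = -0.8 × (4/9)(12700) = -4516 cm⁻¹.
OSPE = -15240 − (-4516) = -10724 cm⁻¹.

-10724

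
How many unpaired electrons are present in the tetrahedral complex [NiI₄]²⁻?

2

Each I⁻ contributes -1; 4 × (-1) = -4. With overall charge -2, Ni is in the +2 oxidation state.
Group 10 minus oxidation state +2 gives a d⁸ configuration for Ni²⁺.
With tetrahedral geometry the complex is necessarily high-spin.
Configuration: e^4 t2^4, giving 2 unpaired electrons.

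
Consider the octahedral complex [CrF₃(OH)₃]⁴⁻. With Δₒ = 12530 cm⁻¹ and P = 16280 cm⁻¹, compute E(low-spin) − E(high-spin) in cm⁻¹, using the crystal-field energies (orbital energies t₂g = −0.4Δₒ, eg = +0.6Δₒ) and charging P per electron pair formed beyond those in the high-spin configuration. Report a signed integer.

3750

Ligand charges: 3×(-1) from F⁻ and 3×(-1) from OH⁻ sum to -6; with overall charge -4, Cr is +2.
Cr is in group 6, so Cr²⁺ is d⁴ (6 − 2 = 4).
High-spin d⁴ fills as t₂g³ eg¹ with CFSE 3(−0.4) + 1(+0.6) = -0.6Δₒ = -7518 cm⁻¹.
For low-spin the configuration is t₂g⁴ eg⁰: orbital energy -1.6 × 12530 = -20048 cm⁻¹, and 1 additional pair relative to high-spin adds 16280 cm⁻¹, giving -3768 cm⁻¹.
Thus E(LS) − E(HS) = 3750 cm⁻¹.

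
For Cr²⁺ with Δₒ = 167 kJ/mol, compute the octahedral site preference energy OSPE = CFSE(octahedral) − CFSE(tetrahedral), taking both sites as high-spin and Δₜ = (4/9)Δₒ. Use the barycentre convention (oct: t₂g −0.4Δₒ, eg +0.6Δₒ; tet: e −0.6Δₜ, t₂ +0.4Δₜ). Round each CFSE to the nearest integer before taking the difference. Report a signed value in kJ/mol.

-70

Cr²⁺: group 6, so d-count = 6 − 2 = 4.
In an octahedral site d⁴ (HS) is t₂g³ eg¹, giving CFSE(oct) = -0.6Δₒ = -100 kJ/mol.
Tetrahedral: e² t₂², CFSE = 2(−0.6) + 2(+0.4) = -0.4Δₜ = -0.4 × (4/9) × 167 = -30 kJ/mol.
OSPE = CFSE(oct) − CFSE(tet) = -100 − (-30) = -70 kJ/mol.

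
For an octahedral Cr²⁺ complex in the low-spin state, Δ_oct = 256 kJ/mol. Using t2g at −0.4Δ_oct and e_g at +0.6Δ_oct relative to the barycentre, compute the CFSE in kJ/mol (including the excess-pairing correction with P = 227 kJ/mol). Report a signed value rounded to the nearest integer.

Cr is in group 6, so Cr²⁺ is d⁴ (6 − 2 = 4).
Configuration: t2g^4 e_g^0.
Orbital CFSE = 4(-0.4) + 0(0.6) = -1.6Δ_oct = -1.6 × 256 = -410 kJ/mol.
High-spin d⁴ would be t2g^3 e_g^1 with 0 pairs; low-spin has 1, so 1 excess pair costs +1P = +227 kJ/mol.
Net CFSE = -410 + 227 = -183 kJ/mol.

-183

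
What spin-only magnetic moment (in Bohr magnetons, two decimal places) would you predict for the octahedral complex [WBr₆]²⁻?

2.83 Bohr magnetons

Each Br⁻ contributes -1; 6 × (-1) = -6. With overall charge -2, W is in the +4 oxidation state.
W⁴⁺: group 6, so d-count = 6 − 4 = 2.
For octahedral d² the high- and low-spin configurations coincide.
Configuration: t₂g² eg⁰ → 2 unpaired electrons.
μ(spin-only) = √[2(2+2)] = √8 ≈ 2.83 Bohr magnetons.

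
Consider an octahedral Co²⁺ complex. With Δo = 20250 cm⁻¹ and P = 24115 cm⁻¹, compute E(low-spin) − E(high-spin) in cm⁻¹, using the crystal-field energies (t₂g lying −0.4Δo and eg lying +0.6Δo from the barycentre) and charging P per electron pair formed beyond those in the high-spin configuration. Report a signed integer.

Co is in group 9, so Co²⁺ is d⁷ (9 − 2 = 7).
In the high-spin limit (t₂g⁵ eg²) the orbital term is -0.8Δo = -16200 cm⁻¹, with no excess pairing.
Low-spin t₂g⁶ eg¹ gives -1.8Δo = -36450 cm⁻¹, but forming 1 extra pair costs 1P = 24115 cm⁻¹, so E(LS) = -36450 + 24115 = -12335 cm⁻¹.
E(LS) − E(HS) = -12335 − (-16200) = 3865 cm⁻¹.

3865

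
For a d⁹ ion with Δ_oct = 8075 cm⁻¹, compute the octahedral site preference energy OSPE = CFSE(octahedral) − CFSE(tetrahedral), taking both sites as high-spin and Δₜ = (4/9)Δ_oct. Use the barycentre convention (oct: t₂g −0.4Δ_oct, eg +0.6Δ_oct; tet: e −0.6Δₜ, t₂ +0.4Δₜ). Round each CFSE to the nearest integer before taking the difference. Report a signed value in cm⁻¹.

-3409

Octahedral (high-spin): t₂g⁶ eg³, CFSE = 6(−0.4) + 3(+0.6) = -0.6Δ_oct = -0.6 × 8075 = -4845 cm⁻¹.
In a tetrahedral site the filling is e⁴ t₂⁵: CFSE(tet) = -0.4Δₜ = -0.4 × (4/9)(8075) = -1436 cm⁻¹.
OSPE = CFSE(oct) − CFSE(tet) = -4845 − (-1436) = -3409 cm⁻¹.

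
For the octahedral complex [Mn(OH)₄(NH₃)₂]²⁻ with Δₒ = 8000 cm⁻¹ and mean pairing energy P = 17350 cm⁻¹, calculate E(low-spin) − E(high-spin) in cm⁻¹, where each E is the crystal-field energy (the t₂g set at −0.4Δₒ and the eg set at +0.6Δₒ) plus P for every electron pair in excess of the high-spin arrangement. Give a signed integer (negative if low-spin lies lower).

18700

Ligand charges: 4×(-1) from OH⁻ and 2×(+0) from NH₃ sum to -4; with overall charge -2, Mn is +2.
Mn sits in group 7; removing 2 electrons leaves Mn²⁺ with 7 − 2 = 5 d electrons.
High-spin: t₂g³ eg², CFSE = 0.0Δₒ = 0 cm⁻¹.
Low-spin t₂g⁵ eg⁰ gives -2.0Δₒ = -16000 cm⁻¹, but forming 2 extra pairs costs 2P = 34700 cm⁻¹, so E(LS) = -16000 + 34700 = 18700 cm⁻¹.
E(LS) − E(HS) = 18700 − (0) = 18700 cm⁻¹.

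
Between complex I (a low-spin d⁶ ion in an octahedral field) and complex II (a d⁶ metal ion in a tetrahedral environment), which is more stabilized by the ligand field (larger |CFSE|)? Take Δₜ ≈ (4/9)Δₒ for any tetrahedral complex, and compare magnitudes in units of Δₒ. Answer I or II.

I

I: t2g^6 e_g^0, CFSE = -2.4Δₒ.
II: With tetrahedral geometry the complex is necessarily high-spin; e³ t₂³, CFSE = -0.6Δₜ ≈ -0.27Δₒ.
So I has the larger |CFSE|.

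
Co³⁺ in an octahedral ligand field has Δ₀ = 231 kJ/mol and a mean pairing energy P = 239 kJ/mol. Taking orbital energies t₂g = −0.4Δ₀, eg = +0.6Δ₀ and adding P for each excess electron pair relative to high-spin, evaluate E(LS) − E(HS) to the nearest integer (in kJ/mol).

16

Co³⁺: group 9, so d-count = 9 − 3 = 6.
High-spin: t₂g⁴ eg², CFSE = -0.4Δ₀ = -92 kJ/mol.
Low-spin: t₂g⁶ eg⁰, orbital CFSE = -2.4Δ₀ = -554 kJ/mol; plus 2 excess pairs × P = +478 kJ/mol; total -76 kJ/mol.
Thus E(LS) − E(HS) = 16 kJ/mol.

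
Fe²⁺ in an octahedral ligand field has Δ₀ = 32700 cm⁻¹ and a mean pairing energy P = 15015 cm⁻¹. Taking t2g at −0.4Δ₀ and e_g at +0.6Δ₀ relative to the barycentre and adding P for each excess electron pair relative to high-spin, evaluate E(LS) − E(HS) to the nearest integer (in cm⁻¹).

-35370

Group 8 minus oxidation state +2 gives a d⁶ configuration for Fe²⁺.
High-spin d⁶ fills as t2g^4 e_g^2 with CFSE 4(−0.4) + 2(+0.6) = -0.4Δ₀ = -13080 cm⁻¹.
Low-spin t2g^6 e_g^0 gives -2.4Δ₀ = -78480 cm⁻¹, but forming 2 extra pairs costs 2P = 30030 cm⁻¹, so E(LS) = -78480 + 30030 = -48450 cm⁻¹.
E(LS) − E(HS) = -48450 − (-13080) = -35370 cm⁻¹.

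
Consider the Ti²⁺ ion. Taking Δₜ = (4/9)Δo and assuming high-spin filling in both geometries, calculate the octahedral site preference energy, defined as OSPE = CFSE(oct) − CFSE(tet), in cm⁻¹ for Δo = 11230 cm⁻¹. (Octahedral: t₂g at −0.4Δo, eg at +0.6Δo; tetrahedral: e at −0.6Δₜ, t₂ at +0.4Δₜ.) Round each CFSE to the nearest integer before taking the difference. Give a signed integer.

-2995

Ti is in group 4, so Ti²⁺ is d² (4 − 2 = 2).
In an octahedral site d² (HS) is t2g^2 e_g^0, giving CFSE(oct) = -0.8Δo = -8984 cm⁻¹.
Tetrahedral e^2 t2^0 gives -1.2Δₜ = -1.2 × (4/9) × 11230 = -5989 cm⁻¹.
OSPE = -8984 − (-5989) = -2995 cm⁻¹.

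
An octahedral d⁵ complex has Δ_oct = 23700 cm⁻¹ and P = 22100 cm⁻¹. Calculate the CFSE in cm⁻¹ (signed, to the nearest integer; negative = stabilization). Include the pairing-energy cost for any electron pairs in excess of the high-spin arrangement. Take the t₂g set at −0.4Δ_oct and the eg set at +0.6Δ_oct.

Since Δ_oct = 23700 cm⁻¹ > P = 22100 cm⁻¹, the complex adopts the low-spin configuration.
Configuration: t₂g⁵ eg⁰.
Orbital CFSE = -2.0Δ_oct = -2.0 × 23700 = -47400 cm⁻¹.
Excess pairs vs high-spin: 2 − 0 = 2; pairing cost = +44200 cm⁻¹.
Net CFSE = -47400 + 44200 = -3200 cm⁻¹.

-3200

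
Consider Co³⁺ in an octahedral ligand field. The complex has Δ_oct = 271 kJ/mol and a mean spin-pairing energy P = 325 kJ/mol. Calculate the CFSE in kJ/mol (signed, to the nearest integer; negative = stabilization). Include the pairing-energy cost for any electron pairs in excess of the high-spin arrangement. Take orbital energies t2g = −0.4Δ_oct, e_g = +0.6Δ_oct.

Group 9 minus oxidation state +3 gives a d⁶ configuration for Co³⁺.
With Δ_oct < P the complex is high-spin.
Filling d⁶ accordingly: t2g^4 e_g^2.
Orbital CFSE = -0.4Δ_oct = -0.4 × 271 = -108 kJ/mol.
High-spin has no excess pairs, so no pairing correction applies.

-108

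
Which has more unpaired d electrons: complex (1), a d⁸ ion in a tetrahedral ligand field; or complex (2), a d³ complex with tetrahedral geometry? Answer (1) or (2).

(1): With tetrahedral geometry the complex is necessarily high-spin; e⁴ t₂⁴ → 2 unpaired.
(2): Tetrahedral fields are weak (Δₜ ≈ 4/9 Δₒ), so electrons fill high-spin; e^2 t2^1 → 3 unpaired.
So (2) has more unpaired electrons.

(2)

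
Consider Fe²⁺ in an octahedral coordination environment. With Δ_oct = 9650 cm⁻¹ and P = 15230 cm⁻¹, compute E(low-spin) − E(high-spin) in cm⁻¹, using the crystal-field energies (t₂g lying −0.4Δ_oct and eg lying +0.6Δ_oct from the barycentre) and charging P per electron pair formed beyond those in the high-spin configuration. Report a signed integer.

Group 8 minus oxidation state +2 gives a d⁶ configuration for Fe²⁺.
High-spin: t₂g⁴ eg², CFSE = -0.4Δ_oct = -3860 cm⁻¹.
For low-spin the configuration is t₂g⁶ eg⁰: orbital energy -2.4 × 9650 = -23160 cm⁻¹, and 2 additional pairs relative to high-spin add 30460 cm⁻¹, giving 7300 cm⁻¹.
The difference is 7300 − (-3860) = 11160 cm⁻¹, so high-spin lies lower.

11160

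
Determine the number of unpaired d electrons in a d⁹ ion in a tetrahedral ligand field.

Tetrahedral splitting is small, so the complex is high-spin.
Configuration: e⁴ t₂⁵, giving 1 unpaired electron.

1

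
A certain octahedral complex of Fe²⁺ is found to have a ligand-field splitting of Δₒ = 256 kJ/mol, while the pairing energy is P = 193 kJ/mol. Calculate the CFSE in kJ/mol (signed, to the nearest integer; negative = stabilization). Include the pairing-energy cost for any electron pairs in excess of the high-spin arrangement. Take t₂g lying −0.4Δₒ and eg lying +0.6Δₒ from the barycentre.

Fe is in group 8, so Fe²⁺ is d⁶ (8 − 2 = 6).
Δₒ > P, so pairing is preferred: the ground state is low-spin.
Configuration: t₂g⁶ eg⁰.
Orbital CFSE = -2.4Δₒ = -2.4 × 256 = -614 kJ/mol.
Excess pairs vs high-spin: 3 − 1 = 2; pairing cost = +386 kJ/mol.
Net CFSE = -614 + 386 = -228 kJ/mol.

-228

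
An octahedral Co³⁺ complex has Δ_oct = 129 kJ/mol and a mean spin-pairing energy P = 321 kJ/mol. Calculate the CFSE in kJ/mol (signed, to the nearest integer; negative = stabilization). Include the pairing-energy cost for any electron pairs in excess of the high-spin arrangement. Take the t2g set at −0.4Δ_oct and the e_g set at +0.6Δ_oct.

-52

Co³⁺: group 9, so d-count = 9 − 3 = 6.
Here Δ_oct < P (129 < 321), so the high-spin state is favoured.
That gives t2g^4 e_g^2.
Orbital CFSE = -0.4Δ_oct = -0.4 × 129 = -52 kJ/mol.
High-spin has no excess pairs, so no pairing correction applies.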